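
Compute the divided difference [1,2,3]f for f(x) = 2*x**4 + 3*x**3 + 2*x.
68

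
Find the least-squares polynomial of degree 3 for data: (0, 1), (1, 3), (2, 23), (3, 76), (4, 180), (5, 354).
107/126 + (121/756)x + (-113/252)x² + (157/54)x³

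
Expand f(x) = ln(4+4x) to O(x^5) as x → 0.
log(4) + x - x**2/2 + x**3/3 - x**4/4 + O(x**5)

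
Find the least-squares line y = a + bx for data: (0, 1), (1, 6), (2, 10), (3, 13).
a = 3/2, b = 4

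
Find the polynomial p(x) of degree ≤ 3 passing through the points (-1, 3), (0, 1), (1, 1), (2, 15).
2*x**3 + x**2 - 3*x + 1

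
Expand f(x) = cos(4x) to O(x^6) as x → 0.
1 - 8*x**2 + 32*x**4/3 + O(x**6)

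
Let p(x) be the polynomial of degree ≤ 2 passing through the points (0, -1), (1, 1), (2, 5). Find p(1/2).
-1/4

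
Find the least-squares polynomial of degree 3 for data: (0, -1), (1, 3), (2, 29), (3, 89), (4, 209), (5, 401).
-10/9 + (49/54)x + (13/18)x² + (82/27)x³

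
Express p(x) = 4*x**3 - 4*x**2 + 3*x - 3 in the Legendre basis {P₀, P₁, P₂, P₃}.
(-13/3)P₀ + (27/5)P₁ + (-8/3)P₂ + (8/5)P₃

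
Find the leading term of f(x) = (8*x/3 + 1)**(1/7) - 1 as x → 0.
8*x/21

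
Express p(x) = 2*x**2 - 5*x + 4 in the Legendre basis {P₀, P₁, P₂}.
(14/3)P₀ + (-5)P₁ + (4/3)P₂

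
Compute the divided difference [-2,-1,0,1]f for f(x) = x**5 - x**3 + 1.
4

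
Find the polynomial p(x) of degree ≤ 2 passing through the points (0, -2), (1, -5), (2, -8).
-3*x - 2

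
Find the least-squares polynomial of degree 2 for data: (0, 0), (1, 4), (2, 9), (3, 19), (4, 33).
13/35 + (67/70)x + (25/14)x²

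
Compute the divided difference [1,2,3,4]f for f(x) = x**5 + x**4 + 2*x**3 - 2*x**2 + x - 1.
77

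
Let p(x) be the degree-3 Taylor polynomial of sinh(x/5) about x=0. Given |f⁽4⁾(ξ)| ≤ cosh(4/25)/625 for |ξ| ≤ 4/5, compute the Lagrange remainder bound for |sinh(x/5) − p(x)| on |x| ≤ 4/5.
32*cosh(4/25)/1171875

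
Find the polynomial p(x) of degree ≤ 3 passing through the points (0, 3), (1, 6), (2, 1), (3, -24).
-2*x**3 + 2*x**2 + 3*x + 3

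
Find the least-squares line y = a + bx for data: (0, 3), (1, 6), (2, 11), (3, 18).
a = 2, b = 5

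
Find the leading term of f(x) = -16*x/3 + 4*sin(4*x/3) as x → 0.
-128*x**3/81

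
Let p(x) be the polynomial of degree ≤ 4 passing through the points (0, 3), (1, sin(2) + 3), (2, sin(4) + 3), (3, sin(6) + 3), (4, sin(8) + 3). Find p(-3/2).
-693*sin(2)/32 + 1485*sin(4)/64 + 315*sin(8)/128 + 3 - 385*sin(6)/32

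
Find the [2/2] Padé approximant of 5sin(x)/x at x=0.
(5 - 7*x**2/12)/(x**2/20 + 1)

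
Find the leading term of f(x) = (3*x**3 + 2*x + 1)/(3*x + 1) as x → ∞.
x**2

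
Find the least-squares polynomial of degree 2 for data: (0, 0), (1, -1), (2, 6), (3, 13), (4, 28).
-8/35 + (-15/7)x + (16/7)x²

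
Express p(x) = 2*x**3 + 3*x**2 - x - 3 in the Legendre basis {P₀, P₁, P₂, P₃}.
(-2)P₀ + (1/5)P₁ + (2)P₂ + (4/5)P₃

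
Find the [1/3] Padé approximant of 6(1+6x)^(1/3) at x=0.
(30*x + 6)/(8*x**3/3 - 2*x**2 + 3*x + 1)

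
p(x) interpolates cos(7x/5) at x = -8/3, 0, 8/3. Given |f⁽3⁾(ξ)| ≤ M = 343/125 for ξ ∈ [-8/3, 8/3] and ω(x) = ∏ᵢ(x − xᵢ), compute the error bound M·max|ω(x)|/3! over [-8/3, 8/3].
175616*sqrt(3)/91125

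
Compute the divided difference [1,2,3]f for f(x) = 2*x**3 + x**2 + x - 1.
13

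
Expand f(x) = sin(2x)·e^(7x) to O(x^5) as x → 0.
2*x + 14*x**2 + 143*x**3/3 + 105*x**4 + O(x**5)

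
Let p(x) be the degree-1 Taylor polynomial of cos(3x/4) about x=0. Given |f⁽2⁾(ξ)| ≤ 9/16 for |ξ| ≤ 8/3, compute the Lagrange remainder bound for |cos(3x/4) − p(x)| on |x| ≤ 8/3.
2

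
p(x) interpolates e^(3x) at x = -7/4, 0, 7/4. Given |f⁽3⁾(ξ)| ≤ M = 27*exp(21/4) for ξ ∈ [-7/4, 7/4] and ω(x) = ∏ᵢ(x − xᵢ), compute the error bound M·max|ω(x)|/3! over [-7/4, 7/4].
343*sqrt(3)*exp(21/4)/64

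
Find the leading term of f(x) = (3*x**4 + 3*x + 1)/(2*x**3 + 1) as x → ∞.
3*x/2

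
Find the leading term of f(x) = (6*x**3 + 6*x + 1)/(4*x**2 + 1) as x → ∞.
3*x/2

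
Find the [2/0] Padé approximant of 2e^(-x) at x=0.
x**2 - 2*x + 2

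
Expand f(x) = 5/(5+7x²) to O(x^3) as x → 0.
1 - 7*x**2/5 + O(x**3)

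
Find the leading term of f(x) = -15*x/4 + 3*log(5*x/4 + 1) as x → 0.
-75*x**2/32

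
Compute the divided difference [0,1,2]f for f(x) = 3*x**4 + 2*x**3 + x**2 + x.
28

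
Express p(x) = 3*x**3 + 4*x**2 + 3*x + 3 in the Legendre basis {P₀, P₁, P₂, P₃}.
(13/3)P₀ + (24/5)P₁ + (8/3)P₂ + (6/5)P₃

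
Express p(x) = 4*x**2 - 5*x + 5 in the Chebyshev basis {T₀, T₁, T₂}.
(7)T₀ + (-5)T₁ + (2)T₂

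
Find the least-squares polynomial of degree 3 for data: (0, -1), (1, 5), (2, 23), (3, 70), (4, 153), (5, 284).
-16/21 + (11/9)x + (155/84)x² + (67/36)x³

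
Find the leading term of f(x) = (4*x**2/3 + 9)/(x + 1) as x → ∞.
4*x/3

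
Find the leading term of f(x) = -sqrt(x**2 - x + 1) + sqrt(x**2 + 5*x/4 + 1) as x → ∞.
9/8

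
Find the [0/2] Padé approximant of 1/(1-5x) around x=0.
1/(1 - 5*x)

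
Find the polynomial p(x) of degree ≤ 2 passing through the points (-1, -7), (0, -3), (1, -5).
-3*x**2 + x - 3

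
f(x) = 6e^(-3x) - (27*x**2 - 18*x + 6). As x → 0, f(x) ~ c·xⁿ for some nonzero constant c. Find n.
3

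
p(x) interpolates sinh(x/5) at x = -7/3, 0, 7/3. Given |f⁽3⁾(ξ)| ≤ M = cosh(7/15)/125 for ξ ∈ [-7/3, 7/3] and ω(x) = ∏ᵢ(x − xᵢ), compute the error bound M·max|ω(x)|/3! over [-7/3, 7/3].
343*sqrt(3)*cosh(7/15)/91125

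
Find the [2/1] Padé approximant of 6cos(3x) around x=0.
6 - 27*x**2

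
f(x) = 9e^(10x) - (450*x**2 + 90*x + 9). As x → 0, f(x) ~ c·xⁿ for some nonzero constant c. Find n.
3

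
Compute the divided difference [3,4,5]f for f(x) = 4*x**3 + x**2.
49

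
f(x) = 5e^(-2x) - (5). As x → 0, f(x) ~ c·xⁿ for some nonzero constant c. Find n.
1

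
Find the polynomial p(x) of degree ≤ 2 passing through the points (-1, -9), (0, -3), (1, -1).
-2*x**2 + 4*x - 3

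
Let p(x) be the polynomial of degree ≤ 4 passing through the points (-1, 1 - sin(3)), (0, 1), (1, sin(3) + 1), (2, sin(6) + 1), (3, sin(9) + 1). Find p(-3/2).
63*sin(3)/128 + 35*sin(9)/128 - 45*sin(6)/32 + 1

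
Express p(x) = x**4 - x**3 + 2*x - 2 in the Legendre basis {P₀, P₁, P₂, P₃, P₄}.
(-9/5)P₀ + (7/5)P₁ + (4/7)P₂ + (-2/5)P₃ + (8/35)P₄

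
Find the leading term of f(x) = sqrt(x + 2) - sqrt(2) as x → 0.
sqrt(2)*x/4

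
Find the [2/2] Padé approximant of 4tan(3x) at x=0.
12*x/(1 - 3*x**2)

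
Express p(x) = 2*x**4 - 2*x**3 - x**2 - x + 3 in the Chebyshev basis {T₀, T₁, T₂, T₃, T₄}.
(13/4)T₀ + (-5/2)T₁ + (1/2)T₂ + (-1/2)T₃ + (1/4)T₄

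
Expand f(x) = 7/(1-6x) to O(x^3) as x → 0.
7 + 42*x + 252*x**2 + O(x**3)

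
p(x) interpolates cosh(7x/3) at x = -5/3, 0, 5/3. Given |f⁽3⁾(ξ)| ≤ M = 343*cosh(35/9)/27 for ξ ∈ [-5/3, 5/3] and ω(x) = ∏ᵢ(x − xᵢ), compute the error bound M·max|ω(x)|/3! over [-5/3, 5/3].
42875*sqrt(3)*cosh(35/9)/19683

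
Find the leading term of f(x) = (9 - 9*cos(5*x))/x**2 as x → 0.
225/2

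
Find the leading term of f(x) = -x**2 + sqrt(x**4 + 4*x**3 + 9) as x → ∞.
2*x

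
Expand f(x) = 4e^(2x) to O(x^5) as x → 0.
4 + 8*x + 8*x**2 + 16*x**3/3 + 8*x**4/3 + O(x**5)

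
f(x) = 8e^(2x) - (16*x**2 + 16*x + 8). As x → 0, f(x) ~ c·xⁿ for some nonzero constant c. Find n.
3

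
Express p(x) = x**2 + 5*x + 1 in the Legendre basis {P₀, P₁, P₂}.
(4/3)P₀ + (5)P₁ + (2/3)P₂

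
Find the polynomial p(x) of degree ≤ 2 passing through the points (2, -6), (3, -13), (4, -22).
-x**2 - 2*x + 2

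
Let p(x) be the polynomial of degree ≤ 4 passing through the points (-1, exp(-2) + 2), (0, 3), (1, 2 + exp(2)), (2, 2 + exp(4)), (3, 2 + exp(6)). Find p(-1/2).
((-5*exp(6) - 70*exp(2) + 396 + 28*exp(4))*exp(2) + 35)*exp(-2)/128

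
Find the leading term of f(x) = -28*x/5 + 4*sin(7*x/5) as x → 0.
-686*x**3/375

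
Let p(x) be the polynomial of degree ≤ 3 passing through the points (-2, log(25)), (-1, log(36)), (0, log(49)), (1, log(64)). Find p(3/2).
log(294912*2**(3/4)*2100875**(1/8)*3**(5/8)/84035)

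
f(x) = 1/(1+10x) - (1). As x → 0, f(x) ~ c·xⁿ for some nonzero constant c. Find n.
1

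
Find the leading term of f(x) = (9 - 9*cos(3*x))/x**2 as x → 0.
81/2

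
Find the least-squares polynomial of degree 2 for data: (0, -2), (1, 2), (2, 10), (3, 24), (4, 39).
-11/5 + (12/5)x + (2)x²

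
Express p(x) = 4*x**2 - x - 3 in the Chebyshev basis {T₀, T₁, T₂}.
-T₀ - T₁ + (2)T₂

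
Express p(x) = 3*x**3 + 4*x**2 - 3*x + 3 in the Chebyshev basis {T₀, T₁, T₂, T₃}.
(5)T₀ + (-3/4)T₁ + (2)T₂ + (3/4)T₃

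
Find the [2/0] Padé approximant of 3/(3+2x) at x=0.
4*x**2/9 - 2*x/3 + 1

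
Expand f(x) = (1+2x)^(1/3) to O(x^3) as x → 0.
1 + 2*x/3 - 4*x**2/9 + O(x**3)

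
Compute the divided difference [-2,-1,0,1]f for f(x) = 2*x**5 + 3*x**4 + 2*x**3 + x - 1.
6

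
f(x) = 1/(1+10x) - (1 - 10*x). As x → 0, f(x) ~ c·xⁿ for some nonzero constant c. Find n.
2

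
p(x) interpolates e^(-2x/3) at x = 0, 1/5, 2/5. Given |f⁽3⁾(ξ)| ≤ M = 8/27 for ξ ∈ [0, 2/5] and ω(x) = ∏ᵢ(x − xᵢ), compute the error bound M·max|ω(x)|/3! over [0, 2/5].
8*sqrt(3)/91125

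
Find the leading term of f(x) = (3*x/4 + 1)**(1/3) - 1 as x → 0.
x/4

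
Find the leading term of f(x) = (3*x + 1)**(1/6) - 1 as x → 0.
x/2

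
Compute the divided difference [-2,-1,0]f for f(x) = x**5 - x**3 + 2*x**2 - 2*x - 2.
-10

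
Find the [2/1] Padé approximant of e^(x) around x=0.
(x**2/6 + 2*x/3 + 1)/(1 - x/3)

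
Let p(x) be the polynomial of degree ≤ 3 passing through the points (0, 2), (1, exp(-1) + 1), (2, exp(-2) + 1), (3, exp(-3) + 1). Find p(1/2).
(-5*e + 1 + 15*exp(2) + 21*exp(3))*exp(-3)/16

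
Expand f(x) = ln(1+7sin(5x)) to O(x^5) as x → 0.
35*x - 1225*x**2/2 + 84875*x**3/6 - 4440625*x**4/12 + O(x**5)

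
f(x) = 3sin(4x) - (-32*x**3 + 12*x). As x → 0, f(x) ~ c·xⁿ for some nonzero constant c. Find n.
5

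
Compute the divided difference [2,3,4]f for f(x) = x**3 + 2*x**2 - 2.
11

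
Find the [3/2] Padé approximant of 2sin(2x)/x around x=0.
(4 - 28*x**2/15)/(x**2/5 + 1)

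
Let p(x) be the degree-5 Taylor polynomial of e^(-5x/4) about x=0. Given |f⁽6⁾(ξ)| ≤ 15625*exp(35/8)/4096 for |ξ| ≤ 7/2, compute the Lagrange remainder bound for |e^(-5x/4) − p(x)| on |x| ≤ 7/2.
367653125*exp(35/8)/37748736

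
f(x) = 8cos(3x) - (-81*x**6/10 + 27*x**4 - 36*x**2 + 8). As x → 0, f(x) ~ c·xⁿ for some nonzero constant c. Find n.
8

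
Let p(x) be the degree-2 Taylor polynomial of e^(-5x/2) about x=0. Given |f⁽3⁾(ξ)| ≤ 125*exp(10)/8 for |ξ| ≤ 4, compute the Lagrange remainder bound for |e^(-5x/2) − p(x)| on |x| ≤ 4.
500*exp(10)/3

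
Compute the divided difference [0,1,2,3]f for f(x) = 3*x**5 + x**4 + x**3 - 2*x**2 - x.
82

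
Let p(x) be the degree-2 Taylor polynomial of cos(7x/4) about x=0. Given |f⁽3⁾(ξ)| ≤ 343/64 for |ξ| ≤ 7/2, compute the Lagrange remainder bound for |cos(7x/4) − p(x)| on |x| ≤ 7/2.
117649/3072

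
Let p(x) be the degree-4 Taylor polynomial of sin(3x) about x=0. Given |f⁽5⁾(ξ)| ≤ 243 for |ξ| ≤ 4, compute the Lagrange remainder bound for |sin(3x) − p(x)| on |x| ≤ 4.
10368/5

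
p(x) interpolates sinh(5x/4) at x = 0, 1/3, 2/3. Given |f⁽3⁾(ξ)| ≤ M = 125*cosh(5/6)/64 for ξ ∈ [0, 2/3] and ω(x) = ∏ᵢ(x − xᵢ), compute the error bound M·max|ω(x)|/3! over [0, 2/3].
125*sqrt(3)*cosh(5/6)/46656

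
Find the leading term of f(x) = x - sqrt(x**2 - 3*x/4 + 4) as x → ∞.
3/8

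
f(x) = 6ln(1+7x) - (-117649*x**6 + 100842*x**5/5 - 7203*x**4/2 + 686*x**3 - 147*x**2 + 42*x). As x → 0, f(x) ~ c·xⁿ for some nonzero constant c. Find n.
7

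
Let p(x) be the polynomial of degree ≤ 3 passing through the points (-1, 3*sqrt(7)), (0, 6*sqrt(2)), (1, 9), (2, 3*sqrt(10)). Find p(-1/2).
-45/16 + 3*sqrt(10)/16 + 15*sqrt(7)/16 + 45*sqrt(2)/8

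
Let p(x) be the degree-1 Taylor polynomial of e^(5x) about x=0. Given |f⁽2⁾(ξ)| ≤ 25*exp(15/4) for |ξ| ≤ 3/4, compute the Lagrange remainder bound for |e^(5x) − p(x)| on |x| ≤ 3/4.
225*exp(15/4)/32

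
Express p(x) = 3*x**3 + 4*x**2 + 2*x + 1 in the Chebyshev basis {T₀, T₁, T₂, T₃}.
(3)T₀ + (17/4)T₁ + (2)T₂ + (3/4)T₃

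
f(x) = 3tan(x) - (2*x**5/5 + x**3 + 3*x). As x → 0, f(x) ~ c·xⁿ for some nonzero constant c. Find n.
7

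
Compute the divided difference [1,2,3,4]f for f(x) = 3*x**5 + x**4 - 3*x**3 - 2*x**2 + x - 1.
202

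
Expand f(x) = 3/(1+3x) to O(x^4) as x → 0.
3 - 9*x + 27*x**2 - 81*x**3 + O(x**4)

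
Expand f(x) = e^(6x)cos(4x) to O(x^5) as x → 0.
1 + 6*x + 10*x**2 - 12*x**3 - 238*x**4/3 + O(x**5)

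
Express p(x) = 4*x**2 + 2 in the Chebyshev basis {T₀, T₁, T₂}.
(4)T₀ + (2)T₂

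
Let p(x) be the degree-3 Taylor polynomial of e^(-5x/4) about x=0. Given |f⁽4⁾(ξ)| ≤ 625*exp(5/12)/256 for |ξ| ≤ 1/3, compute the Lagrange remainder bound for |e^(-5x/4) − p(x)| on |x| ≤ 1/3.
625*exp(5/12)/497664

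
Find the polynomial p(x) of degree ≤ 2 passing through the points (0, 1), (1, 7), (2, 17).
2*x**2 + 4*x + 1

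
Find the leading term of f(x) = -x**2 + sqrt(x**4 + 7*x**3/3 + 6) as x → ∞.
7*x/6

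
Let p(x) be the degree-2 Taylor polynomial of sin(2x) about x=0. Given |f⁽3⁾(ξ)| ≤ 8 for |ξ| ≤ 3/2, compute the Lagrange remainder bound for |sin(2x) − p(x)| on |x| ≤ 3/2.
9/2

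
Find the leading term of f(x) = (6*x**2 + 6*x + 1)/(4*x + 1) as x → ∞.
3*x/2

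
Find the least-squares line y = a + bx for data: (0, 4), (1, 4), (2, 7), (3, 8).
a = 7/2, b = 3/2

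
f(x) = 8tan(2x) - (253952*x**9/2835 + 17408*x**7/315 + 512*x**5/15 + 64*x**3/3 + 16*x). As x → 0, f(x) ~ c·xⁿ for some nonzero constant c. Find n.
11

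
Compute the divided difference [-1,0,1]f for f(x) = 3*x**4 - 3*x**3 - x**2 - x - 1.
2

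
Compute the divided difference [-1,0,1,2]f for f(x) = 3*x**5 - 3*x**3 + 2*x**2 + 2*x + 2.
12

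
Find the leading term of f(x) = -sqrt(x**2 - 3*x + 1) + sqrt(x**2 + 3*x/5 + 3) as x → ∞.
9/5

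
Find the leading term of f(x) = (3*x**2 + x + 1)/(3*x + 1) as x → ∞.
x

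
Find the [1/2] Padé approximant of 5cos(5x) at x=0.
5/(25*x**2/2 + 1)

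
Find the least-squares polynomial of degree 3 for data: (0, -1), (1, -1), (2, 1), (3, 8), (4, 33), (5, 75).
-20/21 + (185/126)x + (-53/21)x² + (19/18)x³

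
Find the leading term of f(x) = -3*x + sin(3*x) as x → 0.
-9*x**3/2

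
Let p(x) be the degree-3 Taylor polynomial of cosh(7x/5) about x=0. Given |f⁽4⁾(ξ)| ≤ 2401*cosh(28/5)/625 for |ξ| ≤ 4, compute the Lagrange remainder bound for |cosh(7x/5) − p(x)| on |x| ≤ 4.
76832*cosh(28/5)/1875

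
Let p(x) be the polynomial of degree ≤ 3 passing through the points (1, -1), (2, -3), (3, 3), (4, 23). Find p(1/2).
9/8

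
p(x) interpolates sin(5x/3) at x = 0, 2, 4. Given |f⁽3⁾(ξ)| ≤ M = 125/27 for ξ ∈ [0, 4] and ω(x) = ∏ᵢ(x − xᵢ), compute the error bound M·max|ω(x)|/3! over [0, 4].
1000*sqrt(3)/729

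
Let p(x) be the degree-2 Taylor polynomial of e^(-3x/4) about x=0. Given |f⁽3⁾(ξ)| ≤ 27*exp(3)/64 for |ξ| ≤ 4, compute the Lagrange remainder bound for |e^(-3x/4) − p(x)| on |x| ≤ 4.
9*exp(3)/2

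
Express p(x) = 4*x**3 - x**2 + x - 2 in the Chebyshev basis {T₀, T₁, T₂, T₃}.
(-5/2)T₀ + (4)T₁ + (-1/2)T₂ + T₃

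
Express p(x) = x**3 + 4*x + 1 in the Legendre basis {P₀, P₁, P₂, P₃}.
P₀ + (23/5)P₁ + (2/5)P₃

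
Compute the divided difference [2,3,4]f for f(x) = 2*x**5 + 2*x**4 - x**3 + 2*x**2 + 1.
673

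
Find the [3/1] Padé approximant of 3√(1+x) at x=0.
(-3*x**3/64 + 9*x**2/16 + 27*x/8 + 3)/(5*x/8 + 1)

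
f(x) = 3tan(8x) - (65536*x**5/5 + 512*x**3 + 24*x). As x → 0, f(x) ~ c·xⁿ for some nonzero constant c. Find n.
7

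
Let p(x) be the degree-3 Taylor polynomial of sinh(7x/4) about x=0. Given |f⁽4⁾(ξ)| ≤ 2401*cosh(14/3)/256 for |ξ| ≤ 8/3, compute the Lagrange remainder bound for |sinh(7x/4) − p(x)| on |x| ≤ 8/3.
4802*cosh(14/3)/243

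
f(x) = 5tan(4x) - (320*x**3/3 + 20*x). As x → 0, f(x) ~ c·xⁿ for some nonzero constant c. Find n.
5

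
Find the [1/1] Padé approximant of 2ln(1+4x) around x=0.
8*x/(2*x + 1)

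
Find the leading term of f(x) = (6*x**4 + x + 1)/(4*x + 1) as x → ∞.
3*x**3/2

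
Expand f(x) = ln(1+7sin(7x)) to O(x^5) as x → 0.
49*x - 2401*x**2/2 + 232897*x**3/6 - 17059105*x**4/12 + O(x**5)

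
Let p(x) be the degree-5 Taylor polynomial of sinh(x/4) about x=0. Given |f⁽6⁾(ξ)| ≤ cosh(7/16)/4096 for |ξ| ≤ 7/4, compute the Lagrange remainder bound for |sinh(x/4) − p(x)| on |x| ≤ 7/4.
117649*cosh(7/16)/12079595520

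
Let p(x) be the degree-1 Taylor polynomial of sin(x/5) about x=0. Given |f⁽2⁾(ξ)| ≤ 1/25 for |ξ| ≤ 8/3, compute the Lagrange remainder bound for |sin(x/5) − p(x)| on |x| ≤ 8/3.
32/225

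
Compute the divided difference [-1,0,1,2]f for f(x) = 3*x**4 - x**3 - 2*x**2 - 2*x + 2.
5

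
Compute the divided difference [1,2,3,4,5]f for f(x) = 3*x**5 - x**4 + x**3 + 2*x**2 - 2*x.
44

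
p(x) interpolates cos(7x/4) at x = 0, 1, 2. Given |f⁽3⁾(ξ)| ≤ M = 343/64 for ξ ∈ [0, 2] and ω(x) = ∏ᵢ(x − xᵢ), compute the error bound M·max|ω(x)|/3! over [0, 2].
343*sqrt(3)/1728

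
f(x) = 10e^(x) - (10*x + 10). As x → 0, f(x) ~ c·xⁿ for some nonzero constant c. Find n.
2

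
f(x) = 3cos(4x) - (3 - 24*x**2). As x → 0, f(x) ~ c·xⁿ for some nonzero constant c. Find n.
4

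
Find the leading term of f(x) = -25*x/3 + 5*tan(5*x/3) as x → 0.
625*x**3/81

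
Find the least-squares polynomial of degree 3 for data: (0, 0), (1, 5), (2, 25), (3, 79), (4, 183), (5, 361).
-17/126 + (3515/756)x + (-299/126)x² + (343/108)x³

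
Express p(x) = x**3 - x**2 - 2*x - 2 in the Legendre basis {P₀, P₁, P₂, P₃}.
(-7/3)P₀ + (-7/5)P₁ + (-2/3)P₂ + (2/5)P₃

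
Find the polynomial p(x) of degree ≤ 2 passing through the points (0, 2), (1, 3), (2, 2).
-x**2 + 2*x + 2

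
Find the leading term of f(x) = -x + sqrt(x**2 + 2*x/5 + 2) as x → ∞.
1/5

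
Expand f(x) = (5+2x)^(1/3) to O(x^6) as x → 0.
5**(1/3) + 2*5**(1/3)*x/15 - 4*5**(1/3)*x**2/225 + 8*5**(1/3)*x**3/2025 - 32*5**(1/3)*x**4/30375 + 704*5**(1/3)*x**5/2278125 + O(x**6)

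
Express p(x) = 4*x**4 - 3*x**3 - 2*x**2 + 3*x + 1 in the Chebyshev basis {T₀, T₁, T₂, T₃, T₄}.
(3/2)T₀ + (3/4)T₁ + T₂ + (-3/4)T₃ + (1/2)T₄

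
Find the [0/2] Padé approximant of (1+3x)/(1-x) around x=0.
1/(12*x**2 - 4*x + 1)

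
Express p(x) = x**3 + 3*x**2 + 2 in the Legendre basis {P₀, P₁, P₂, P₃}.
(3)P₀ + (3/5)P₁ + (2)P₂ + (2/5)P₃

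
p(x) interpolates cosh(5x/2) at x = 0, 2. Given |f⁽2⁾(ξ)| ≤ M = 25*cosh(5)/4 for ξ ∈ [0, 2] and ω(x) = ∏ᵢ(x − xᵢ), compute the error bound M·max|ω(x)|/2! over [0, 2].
25*cosh(5)/8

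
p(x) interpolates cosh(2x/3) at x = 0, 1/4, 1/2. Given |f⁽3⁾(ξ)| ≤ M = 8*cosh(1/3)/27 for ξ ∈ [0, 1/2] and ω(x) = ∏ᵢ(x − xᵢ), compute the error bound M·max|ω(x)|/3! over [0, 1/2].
sqrt(3)*cosh(1/3)/5832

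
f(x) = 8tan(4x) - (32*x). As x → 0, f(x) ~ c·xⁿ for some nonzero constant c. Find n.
3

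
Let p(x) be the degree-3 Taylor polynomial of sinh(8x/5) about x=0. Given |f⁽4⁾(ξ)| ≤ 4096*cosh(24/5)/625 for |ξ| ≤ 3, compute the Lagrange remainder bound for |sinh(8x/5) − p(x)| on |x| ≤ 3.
13824*cosh(24/5)/625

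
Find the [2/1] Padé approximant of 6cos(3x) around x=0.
6 - 27*x**2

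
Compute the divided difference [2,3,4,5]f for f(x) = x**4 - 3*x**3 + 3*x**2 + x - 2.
11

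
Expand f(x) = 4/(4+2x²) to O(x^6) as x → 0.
1 - x**2/2 + x**4/4 + O(x**6)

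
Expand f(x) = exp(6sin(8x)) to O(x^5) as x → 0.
1 + 48*x + 1152*x**2 + 17920*x**3 + 196608*x**4 + O(x**5)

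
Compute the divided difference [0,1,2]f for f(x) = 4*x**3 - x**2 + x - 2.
11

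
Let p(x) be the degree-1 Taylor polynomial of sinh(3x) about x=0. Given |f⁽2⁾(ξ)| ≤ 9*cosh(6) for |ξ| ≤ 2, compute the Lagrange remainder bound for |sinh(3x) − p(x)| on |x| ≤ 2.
18*cosh(6)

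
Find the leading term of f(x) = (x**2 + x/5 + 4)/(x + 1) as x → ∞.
x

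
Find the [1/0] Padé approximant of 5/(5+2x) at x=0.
1 - 2*x/5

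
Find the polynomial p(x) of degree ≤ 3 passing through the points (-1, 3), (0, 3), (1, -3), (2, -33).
-3*x**3 - 3*x**2 + 3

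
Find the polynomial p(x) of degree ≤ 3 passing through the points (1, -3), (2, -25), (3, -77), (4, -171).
-2*x**3 - 3*x**2 + x + 1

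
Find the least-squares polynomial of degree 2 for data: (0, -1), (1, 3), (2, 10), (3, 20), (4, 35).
-29/35 + (123/70)x + (25/14)x²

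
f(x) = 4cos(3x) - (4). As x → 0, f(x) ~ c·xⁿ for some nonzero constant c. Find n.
2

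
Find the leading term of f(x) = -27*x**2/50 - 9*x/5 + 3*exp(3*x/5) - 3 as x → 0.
27*x**3/250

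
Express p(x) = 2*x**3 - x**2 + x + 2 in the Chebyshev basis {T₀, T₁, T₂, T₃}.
(3/2)T₀ + (5/2)T₁ + (-1/2)T₂ + (1/2)T₃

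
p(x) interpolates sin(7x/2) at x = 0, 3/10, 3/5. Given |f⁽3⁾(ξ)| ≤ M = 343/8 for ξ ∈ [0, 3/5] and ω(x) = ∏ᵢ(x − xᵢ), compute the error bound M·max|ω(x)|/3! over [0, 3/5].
343*sqrt(3)/8000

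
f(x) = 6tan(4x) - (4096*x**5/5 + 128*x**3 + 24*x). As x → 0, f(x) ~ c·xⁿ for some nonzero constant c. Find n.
7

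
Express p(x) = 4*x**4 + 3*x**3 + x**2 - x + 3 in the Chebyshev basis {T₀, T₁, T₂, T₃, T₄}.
(5)T₀ + (5/4)T₁ + (5/2)T₂ + (3/4)T₃ + (1/2)T₄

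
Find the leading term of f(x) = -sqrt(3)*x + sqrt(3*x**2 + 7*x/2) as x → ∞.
7*sqrt(3)/12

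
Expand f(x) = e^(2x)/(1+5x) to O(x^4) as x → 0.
1 - 3*x + 17*x**2 - 251*x**3/3 + O(x**4)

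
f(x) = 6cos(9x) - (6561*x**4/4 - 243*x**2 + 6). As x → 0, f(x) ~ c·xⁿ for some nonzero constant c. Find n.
6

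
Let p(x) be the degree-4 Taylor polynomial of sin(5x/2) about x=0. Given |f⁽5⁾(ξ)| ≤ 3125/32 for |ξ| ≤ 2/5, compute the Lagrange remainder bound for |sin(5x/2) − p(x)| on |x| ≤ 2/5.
1/120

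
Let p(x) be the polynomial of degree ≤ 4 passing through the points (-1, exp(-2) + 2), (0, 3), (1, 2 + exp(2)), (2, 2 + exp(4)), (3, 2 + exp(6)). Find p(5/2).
(-5 + (-70*exp(2) + 284 + 140*exp(4) + 35*exp(6))*exp(2))*exp(-2)/128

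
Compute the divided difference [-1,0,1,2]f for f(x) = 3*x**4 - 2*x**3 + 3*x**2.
4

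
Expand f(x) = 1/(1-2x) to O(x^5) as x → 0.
1 + 2*x + 4*x**2 + 8*x**3 + 16*x**4 + O(x**5)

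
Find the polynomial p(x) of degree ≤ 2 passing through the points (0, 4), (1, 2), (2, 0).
4 - 2*x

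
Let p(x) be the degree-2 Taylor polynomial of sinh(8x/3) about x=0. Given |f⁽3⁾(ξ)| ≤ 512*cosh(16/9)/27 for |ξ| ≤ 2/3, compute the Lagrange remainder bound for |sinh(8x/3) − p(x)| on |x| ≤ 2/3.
2048*cosh(16/9)/2187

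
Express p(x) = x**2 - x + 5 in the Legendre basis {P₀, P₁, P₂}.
(16/3)P₀ - P₁ + (2/3)P₂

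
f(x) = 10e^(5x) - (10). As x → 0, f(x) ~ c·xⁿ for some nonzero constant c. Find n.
1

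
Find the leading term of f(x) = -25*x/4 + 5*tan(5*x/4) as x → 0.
625*x**3/192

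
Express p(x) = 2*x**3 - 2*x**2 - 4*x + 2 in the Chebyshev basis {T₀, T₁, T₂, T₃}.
T₀ + (-5/2)T₁ - T₂ + (1/2)T₃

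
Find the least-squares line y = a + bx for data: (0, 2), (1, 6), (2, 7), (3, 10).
a = 5/2, b = 5/2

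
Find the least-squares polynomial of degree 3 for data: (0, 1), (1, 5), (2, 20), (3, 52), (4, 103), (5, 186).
17/21 + (107/63)x + (23/12)x² + (37/36)x³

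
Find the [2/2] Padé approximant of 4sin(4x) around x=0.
16*x/(8*x**2/3 + 1)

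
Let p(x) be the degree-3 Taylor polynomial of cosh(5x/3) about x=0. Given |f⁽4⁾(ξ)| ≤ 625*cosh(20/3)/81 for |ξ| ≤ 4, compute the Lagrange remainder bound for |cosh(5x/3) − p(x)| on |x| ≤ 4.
20000*cosh(20/3)/243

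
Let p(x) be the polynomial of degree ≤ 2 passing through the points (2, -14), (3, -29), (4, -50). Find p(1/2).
-11/4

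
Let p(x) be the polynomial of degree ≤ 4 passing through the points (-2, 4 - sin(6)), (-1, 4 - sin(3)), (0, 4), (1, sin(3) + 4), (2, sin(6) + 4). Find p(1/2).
-sin(6)/16 + 5*sin(3)/8 + 4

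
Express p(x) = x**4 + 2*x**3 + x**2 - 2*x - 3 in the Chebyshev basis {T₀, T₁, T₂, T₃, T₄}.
(-17/8)T₀ + (-1/2)T₁ + T₂ + (1/2)T₃ + (1/8)T₄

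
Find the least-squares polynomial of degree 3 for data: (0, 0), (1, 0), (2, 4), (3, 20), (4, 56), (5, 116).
8/63 + (-124/189)x + (-61/63)x² + (31/27)x³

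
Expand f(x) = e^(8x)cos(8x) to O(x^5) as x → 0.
1 + 8*x - 512*x**3/3 - 2048*x**4/3 + O(x**5)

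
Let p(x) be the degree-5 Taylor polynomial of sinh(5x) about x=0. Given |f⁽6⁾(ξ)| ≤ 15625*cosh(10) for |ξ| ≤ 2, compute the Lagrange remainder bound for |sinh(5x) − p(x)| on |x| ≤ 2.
12500*cosh(10)/9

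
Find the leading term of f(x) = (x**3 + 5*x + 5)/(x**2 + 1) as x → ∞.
x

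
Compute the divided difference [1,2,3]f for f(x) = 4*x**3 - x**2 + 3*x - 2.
23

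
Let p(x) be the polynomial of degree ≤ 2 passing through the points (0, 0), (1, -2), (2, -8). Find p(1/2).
-1/2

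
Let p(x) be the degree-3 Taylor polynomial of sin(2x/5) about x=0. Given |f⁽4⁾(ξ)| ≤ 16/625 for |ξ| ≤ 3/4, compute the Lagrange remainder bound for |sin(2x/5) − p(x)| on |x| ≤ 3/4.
27/80000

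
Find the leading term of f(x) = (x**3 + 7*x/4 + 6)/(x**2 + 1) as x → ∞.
x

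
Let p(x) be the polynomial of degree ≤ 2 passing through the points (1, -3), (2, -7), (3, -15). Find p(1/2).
-5/2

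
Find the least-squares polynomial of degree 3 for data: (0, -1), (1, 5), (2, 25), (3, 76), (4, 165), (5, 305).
-50/63 + (209/378)x + (163/63)x² + (103/54)x³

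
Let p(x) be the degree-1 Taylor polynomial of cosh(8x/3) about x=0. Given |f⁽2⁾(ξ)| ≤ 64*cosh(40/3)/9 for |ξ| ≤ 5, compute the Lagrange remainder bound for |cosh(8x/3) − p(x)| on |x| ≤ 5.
800*cosh(40/3)/9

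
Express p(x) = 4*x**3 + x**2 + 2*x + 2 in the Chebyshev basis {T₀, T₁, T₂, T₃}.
(5/2)T₀ + (5)T₁ + (1/2)T₂ + T₃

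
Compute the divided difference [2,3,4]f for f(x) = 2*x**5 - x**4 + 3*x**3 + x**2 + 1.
543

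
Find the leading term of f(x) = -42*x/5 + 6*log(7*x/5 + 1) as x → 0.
-147*x**2/25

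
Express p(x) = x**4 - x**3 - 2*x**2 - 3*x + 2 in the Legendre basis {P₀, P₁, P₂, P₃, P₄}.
(23/15)P₀ + (-18/5)P₁ + (-16/21)P₂ + (-2/5)P₃ + (8/35)P₄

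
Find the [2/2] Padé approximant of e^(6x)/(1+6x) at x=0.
(7*x**2 + 4*x + 1)/(-11*x**2 + 4*x + 1)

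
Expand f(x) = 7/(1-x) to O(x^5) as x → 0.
7 + 7*x + 7*x**2 + 7*x**3 + 7*x**4 + O(x**5)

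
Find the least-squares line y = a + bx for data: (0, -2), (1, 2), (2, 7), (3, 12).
a = -23/10, b = 47/10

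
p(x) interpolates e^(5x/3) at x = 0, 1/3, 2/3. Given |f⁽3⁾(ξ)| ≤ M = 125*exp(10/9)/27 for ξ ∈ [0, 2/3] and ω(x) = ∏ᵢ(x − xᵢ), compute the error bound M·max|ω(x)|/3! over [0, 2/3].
125*sqrt(3)*exp(10/9)/19683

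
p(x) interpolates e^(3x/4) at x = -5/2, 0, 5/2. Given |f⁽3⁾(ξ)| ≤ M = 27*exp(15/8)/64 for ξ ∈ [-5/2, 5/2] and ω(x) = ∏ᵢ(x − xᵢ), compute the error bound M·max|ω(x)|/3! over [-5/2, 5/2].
125*sqrt(3)*exp(15/8)/512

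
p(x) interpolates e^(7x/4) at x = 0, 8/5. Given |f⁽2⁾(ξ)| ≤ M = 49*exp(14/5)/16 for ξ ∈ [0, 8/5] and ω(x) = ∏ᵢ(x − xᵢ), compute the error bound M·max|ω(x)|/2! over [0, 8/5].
49*exp(14/5)/50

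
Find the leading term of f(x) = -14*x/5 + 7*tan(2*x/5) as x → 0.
56*x**3/375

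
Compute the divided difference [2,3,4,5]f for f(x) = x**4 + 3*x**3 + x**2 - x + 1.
17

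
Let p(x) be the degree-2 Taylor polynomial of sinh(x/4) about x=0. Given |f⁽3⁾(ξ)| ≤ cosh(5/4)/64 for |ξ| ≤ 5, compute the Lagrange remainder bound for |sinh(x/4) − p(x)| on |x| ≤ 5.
125*cosh(5/4)/384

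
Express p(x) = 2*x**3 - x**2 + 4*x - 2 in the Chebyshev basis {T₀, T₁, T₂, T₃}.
(-5/2)T₀ + (11/2)T₁ + (-1/2)T₂ + (1/2)T₃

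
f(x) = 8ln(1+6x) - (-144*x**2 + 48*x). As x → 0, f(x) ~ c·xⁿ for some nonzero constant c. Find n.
3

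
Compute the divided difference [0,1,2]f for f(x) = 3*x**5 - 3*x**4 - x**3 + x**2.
22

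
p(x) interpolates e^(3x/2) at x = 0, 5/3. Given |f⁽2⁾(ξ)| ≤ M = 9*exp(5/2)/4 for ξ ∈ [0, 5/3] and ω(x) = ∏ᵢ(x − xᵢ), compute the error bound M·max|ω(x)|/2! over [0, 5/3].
25*exp(5/2)/32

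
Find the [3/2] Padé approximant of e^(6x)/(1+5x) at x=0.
(5256*x**3/485 + 4554*x**2/485 + 2241*x/485 + 1)/(-3507*x**2/485 + 1756*x/485 + 1)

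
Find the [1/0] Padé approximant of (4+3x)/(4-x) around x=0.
x + 1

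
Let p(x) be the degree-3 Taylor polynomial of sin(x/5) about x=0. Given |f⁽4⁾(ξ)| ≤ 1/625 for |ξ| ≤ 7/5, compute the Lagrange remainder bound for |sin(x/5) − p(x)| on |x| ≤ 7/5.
2401/9375000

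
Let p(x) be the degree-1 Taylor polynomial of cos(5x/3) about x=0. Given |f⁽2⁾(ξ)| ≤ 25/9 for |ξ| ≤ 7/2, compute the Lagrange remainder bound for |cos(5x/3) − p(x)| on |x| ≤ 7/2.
1225/72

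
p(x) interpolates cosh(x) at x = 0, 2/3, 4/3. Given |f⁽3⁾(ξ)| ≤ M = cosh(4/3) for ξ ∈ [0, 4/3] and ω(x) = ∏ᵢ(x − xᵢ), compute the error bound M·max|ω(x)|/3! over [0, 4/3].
8*sqrt(3)*cosh(4/3)/729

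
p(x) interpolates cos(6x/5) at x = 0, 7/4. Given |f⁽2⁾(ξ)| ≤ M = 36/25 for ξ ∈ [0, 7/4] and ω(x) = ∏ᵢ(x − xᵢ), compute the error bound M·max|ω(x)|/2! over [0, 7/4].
441/800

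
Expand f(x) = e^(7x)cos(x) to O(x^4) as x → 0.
1 + 7*x + 24*x**2 + 161*x**3/3 + O(x**4)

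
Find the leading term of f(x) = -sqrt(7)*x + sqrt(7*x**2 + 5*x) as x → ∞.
5*sqrt(7)/14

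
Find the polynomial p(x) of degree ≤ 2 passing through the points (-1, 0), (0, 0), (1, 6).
3*x**2 + 3*x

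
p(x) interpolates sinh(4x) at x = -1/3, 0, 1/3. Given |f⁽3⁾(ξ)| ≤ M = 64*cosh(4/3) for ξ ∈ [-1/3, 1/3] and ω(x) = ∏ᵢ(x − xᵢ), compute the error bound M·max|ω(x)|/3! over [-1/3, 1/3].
64*sqrt(3)*cosh(4/3)/729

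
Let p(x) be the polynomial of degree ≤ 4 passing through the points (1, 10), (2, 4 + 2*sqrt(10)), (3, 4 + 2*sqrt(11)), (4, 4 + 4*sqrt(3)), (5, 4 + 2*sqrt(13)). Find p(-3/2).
-2145*sqrt(10)/16 - 1365*sqrt(3)/8 + 1155*sqrt(13)/64 + 9265/64 + 5005*sqrt(11)/32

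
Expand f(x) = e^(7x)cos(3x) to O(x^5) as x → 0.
1 + 7*x + 20*x**2 + 77*x**3/3 - 41*x**4/6 + O(x**5)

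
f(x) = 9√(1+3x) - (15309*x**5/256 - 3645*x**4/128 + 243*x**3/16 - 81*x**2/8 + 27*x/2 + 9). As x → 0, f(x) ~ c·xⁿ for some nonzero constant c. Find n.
6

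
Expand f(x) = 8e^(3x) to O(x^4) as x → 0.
8 + 24*x + 36*x**2 + 36*x**3 + O(x**4)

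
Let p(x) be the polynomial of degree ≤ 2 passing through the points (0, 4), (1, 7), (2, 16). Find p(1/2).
19/4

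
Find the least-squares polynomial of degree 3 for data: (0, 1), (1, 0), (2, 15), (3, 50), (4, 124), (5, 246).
13/18 + (-1381/756)x + (8/63)x² + (217/108)x³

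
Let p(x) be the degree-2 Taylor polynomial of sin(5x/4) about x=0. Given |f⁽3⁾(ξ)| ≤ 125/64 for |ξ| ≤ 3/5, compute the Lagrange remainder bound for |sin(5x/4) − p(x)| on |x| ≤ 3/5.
9/128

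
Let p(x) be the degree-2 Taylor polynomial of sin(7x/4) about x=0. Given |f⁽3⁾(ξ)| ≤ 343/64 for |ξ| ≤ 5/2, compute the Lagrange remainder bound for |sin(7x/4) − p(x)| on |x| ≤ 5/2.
42875/3072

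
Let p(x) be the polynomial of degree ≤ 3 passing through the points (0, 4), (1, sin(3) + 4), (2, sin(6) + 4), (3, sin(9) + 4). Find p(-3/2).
135*sin(6)/16 - 189*sin(3)/16 - 35*sin(9)/16 + 4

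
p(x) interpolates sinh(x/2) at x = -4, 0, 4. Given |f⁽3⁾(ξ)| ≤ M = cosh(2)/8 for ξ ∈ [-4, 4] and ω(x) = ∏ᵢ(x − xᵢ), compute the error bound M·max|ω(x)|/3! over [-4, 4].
8*sqrt(3)*cosh(2)/27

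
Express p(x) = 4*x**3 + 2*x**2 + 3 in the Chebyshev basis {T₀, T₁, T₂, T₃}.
(4)T₀ + (3)T₁ + T₂ + T₃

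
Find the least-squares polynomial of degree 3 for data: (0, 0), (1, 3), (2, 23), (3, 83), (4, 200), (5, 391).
5/21 + (-94/63)x + (8/21)x² + (28/9)x³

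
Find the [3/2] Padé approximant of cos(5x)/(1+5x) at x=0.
(875*x**3/12 - 175*x**2/12 - 5*x + 1)/(1 - 325*x**2/12)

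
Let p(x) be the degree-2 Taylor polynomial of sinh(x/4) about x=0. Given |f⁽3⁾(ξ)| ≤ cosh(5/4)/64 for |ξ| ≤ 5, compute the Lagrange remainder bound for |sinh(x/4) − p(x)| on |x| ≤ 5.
125*cosh(5/4)/384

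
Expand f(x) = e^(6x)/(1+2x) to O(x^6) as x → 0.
1 + 4*x + 10*x**2 + 16*x**3 + 22*x**4 + 104*x**5/5 + O(x**6)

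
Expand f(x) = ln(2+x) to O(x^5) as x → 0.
log(2) + x/2 - x**2/8 + x**3/24 - x**4/64 + O(x**5)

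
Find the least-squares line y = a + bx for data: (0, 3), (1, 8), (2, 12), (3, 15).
a = 7/2, b = 4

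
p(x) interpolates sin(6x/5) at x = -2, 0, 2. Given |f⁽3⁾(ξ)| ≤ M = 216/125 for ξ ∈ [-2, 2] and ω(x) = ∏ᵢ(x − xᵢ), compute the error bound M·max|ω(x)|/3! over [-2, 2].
64*sqrt(3)/125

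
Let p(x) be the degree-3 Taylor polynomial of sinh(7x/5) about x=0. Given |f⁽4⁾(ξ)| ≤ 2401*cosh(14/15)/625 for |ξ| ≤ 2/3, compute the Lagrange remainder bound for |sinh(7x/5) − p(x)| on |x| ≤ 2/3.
4802*cosh(14/15)/151875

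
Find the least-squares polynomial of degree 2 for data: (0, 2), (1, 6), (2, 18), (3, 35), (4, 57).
58/35 + (153/70)x + (41/14)x²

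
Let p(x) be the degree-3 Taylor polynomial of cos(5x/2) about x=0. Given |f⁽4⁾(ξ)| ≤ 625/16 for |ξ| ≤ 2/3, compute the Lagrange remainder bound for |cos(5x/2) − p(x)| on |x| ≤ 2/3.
625/1944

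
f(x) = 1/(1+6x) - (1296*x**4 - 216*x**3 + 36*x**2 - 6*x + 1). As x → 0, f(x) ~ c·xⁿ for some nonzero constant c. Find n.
5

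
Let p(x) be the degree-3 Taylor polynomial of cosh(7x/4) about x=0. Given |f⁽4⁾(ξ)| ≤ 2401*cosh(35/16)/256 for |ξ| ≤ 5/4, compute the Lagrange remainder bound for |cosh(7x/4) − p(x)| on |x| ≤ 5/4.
1500625*cosh(35/16)/1572864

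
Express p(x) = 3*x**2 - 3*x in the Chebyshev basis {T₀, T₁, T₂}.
(3/2)T₀ + (-3)T₁ + (3/2)T₂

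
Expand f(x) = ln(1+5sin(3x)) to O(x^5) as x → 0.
15*x - 225*x**2/2 + 2205*x**3/2 - 49275*x**4/4 + O(x**5)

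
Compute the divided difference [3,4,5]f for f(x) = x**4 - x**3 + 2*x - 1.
85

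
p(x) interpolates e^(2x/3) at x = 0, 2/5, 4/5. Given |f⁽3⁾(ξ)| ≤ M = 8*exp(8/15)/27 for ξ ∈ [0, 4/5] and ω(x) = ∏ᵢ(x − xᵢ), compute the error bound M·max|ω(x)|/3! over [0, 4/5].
64*sqrt(3)*exp(8/15)/91125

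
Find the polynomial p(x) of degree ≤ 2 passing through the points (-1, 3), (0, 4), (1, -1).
-3*x**2 - 2*x + 4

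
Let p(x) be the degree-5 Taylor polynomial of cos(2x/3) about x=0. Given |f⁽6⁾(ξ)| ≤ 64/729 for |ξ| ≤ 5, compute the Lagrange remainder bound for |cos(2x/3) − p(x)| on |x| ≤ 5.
12500/6561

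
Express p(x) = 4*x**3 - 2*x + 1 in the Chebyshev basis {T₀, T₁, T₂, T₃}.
T₀ + T₁ + T₃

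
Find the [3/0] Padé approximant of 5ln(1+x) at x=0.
5*x*(2*x**2 - 3*x + 6)/6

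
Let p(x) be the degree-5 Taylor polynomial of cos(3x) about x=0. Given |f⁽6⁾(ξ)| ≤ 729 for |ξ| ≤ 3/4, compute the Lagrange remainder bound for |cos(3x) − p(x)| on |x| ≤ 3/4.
59049/327680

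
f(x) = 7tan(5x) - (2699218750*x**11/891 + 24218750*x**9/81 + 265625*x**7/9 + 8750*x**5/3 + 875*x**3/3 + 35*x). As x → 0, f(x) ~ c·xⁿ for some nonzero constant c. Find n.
13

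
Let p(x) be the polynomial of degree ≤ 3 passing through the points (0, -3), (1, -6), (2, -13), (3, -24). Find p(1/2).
-4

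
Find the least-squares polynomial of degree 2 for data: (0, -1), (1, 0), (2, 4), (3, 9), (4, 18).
-34/35 + (-11/70)x + (17/14)x²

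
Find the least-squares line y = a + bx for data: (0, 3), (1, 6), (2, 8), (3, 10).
a = 33/10, b = 23/10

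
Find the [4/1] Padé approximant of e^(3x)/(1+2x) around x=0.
(5049*x**4/1400 + 117*x**3/35 + 1413*x**2/350 + 444*x/175 + 1)/(269*x/175 + 1)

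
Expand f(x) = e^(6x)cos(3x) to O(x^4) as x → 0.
1 + 6*x + 27*x**2/2 + 9*x**3 + O(x**4)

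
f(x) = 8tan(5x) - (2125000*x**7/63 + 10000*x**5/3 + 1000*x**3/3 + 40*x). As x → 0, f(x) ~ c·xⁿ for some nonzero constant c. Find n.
9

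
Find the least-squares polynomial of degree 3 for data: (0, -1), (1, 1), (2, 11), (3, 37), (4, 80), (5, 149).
-41/42 + (-241/252)x + (79/42)x² + (31/36)x³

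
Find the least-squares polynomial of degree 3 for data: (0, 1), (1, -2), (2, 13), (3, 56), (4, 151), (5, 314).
44/63 + (-1049/378)x + (-115/63)x² + (161/54)x³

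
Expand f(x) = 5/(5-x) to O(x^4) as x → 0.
1 + x/5 + x**2/25 + x**3/125 + O(x**4)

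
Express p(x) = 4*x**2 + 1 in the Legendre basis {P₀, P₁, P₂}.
(7/3)P₀ + (8/3)P₂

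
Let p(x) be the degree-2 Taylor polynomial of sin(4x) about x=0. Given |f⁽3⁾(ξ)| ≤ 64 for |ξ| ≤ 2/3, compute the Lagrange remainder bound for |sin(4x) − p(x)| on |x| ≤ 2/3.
256/81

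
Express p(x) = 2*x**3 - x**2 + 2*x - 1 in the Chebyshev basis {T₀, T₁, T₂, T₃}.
(-3/2)T₀ + (7/2)T₁ + (-1/2)T₂ + (1/2)T₃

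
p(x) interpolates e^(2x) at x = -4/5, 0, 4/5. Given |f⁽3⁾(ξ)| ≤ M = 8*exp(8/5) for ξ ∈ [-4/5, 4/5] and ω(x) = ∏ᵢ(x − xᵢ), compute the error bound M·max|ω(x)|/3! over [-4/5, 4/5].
512*sqrt(3)*exp(8/5)/3375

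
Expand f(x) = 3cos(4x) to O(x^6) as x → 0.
3 - 24*x**2 + 32*x**4 + O(x**6)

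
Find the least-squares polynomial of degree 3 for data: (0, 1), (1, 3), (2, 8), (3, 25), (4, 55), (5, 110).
61/63 + (61/27)x + (-335/252)x² + (113/108)x³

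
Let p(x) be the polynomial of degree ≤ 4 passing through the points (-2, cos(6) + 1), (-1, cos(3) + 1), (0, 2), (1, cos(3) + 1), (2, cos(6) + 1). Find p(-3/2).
21*cos(3)/16 + 15*cos(6)/64 + 29/64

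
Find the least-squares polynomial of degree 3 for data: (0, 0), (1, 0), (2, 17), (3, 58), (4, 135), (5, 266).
-7/18 + (-857/756)x + (40/63)x² + (221/108)x³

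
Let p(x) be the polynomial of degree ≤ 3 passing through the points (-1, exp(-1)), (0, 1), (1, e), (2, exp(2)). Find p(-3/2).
(e*(-5*exp(2) - 35 + 21*e) + 35)*exp(-1)/16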